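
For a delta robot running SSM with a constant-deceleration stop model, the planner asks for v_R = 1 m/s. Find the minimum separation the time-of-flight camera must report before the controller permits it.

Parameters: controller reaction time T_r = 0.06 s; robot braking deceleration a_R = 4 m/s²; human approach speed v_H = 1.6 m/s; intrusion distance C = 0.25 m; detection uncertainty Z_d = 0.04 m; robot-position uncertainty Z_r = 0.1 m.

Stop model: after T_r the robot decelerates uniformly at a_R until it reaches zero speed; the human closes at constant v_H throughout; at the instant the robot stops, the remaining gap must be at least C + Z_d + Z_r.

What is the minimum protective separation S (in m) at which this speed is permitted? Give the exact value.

T_s = v_R/a_R = 1/4 = 0.2500 s
reaction-phase robot travel = 1.0000·0.0600 = 0.0600 m
robot under decel: 1.0000²/(2·4.0000) = 0.1250 m
human over T_r+T_s: 1.6000·(0.0600+0.2500) = 0.4960 m
margins: 0.2500+0.0400+0.1000 = 0.3900 m
S_min ≈ 0.0600+0.1250+0.4960+0.3900  ⇒  S_min = 1071/1000 m

S_min = 1071/1000 m = 1.0710 m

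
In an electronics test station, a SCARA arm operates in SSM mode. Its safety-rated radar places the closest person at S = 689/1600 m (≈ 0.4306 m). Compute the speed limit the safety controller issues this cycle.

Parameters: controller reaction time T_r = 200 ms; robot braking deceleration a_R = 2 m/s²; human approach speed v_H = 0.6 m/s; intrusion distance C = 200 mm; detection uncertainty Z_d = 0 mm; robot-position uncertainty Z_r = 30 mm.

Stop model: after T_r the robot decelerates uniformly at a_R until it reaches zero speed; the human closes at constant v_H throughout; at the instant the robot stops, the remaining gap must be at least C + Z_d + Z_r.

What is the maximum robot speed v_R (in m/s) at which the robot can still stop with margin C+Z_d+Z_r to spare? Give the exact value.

v_R_max = 3/20 m/s = 0.1500 m/s

quadratic (1/4)·v² + (1/2)·v + (-129/1600) = 0
  disc = (1/2)² − 4·(1/4)·(-129/1600) = 529/1600 ; √disc = 23/40
  v_R = (−(1/2) + 23/40) / (2·(1/4)) = 3/20 m/s
check:
T_s = v_R/a_R = (3/20)/2 = 0.0750 s
reaction-phase robot travel = 0.1500·0.2000 = 0.0300 m
braking distance = 0.1500²/(2·2.0000) = 0.0056 m
human closes 0.6000·0.2750 = 0.1650 m
margins: 0.2000+0.0000+0.0300 = 0.2300 m
sum ≈ 0.0300+0.0056+0.1650+0.2300 ≈ 0.4306 m = S ✓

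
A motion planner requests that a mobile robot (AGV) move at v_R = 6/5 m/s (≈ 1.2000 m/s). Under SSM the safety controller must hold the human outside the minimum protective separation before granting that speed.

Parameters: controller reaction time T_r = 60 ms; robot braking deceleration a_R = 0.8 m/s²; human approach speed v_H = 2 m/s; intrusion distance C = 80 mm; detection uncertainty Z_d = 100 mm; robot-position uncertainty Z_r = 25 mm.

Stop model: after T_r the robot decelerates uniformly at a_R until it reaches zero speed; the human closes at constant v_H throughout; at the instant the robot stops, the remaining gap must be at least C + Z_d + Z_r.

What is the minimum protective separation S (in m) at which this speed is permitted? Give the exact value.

T_s = v_R/a_R = (6/5)/(4/5) = 1.5000 s
robot covers v_R·T_r = 1.2000·0.0600 = 0.0720 m before braking
braking distance = 1.2000²/(2·0.8000) = 0.9000 m
human over T_r+T_s: 2.0000·(0.0600+1.5000) = 3.1200 m
residual clearance needed = 0.0800+0.1000+0.0250 = 0.2050 m
S_min ≈ 0.0720+0.9000+3.1200+0.2050  ⇒  S_min = 4297/1000 m

S_min = 4297/1000 m = 4.2970 m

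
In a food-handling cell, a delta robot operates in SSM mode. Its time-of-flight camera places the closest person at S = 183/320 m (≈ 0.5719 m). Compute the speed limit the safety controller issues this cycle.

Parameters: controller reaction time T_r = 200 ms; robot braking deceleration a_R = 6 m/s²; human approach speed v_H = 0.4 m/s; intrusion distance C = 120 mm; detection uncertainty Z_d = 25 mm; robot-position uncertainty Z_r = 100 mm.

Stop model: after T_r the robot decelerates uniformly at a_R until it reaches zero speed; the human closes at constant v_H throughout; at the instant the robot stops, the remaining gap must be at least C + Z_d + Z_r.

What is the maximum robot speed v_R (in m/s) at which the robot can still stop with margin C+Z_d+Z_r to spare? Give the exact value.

quadratic (1/12)·v² + (4/15)·v + (-79/320) = 0
  disc = (4/15)² − 4·(1/12)·(-79/320) = 2209/14400 ; √disc = 47/120
  v_R = (−(4/15) + 47/120) / (2·(1/12)) = 3/4 m/s
check:
stop time T_s = (3/4)/6 = 0.1250 s
robot covers v_R·T_r = 0.7500·0.2000 = 0.1500 m before braking
robot covers 0.7500·0.1250 − ½·6.0000·0.1250² = 0.0469 m while stopping
human over T_r+T_s: 0.4000·(0.2000+0.1250) = 0.1300 m
residual clearance needed = 0.1200+0.0250+0.1000 = 0.2450 m
sum ≈ 0.1500+0.0469+0.1300+0.2450 ≈ 0.5719 m = S ✓

v_R_max = 3/4 m/s = 0.7500 m/s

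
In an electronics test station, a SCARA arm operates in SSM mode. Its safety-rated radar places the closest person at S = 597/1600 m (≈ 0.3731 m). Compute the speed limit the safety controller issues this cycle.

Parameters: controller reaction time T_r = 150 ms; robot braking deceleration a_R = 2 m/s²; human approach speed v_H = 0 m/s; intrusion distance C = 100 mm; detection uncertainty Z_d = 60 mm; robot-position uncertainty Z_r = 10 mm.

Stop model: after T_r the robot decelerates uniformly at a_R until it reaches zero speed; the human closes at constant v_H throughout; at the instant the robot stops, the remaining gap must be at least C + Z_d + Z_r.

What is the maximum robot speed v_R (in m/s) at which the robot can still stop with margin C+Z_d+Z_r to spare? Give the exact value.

v_R_max = 13/20 m/s = 0.6500 m/s

collect terms ⇒ (1/4)·v_R² + (3/20)·v_R + (-13/64) = 0
  disc = (3/20)² − 4·(1/4)·(-13/64) = 361/1600 ; √disc = 19/40
  v_R = (−(3/20) + 19/40) / (2·(1/4)) = 13/20 m/s
check:
T_s = v_R/a_R = (13/20)/2 = 0.3250 s
reaction-phase robot travel = 0.6500·0.1500 = 0.0975 m
robot covers 0.6500·0.3250 − ½·2.0000·0.3250² = 0.1056 m while stopping
human over T_r+T_s: 0.0000·(0.1500+0.3250) = 0.0000 m
C+Z_d+Z_r = 0.1000+0.0600+0.0100 = 0.1700 m
sum ≈ 0.0975+0.1056+0.0000+0.1700 ≈ 0.3731 m = S ✓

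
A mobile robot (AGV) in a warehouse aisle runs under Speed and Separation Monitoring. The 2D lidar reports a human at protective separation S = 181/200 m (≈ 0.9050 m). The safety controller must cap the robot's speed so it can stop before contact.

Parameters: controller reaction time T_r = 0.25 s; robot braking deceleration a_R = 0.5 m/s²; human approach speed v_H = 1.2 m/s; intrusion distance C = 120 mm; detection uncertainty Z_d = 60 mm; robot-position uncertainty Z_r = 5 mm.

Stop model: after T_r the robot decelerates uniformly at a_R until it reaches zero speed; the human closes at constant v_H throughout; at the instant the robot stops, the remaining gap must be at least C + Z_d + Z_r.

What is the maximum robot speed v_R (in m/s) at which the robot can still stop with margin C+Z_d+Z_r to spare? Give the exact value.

collect terms ⇒ (1)·v_R² + (53/20)·v_R + (-21/50) = 0
  disc = (53/20)² − 4·(1)·(-21/50) = 3481/400 ; √disc = 59/20
  v_R = (−(53/20) + 59/20) / (2·(1)) = 3/20 m/s
check:
T_s = v_R/a_R = (3/20)/(1/2) = 0.3000 s
robot in T_r: 0.1500·0.2500 = 0.0375 m
robot under decel: 0.1500²/(2·0.5000) = 0.0225 m
human over T_r+T_s: 1.2000·(0.2500+0.3000) = 0.6600 m
C+Z_d+Z_r = 0.1200+0.0600+0.0050 = 0.1850 m
sum ≈ 0.0375+0.0225+0.6600+0.1850 ≈ 0.9050 m = S ✓

v_R_max = 3/20 m/s = 0.1500 m/s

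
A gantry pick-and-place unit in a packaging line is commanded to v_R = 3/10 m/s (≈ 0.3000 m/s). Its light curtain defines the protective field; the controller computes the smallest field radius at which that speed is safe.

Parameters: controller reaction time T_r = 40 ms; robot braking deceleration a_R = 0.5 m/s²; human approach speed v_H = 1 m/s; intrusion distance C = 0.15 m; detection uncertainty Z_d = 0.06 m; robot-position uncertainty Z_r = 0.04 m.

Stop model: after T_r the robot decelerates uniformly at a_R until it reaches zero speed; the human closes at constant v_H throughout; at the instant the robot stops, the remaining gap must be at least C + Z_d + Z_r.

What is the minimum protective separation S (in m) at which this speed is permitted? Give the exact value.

S_min = 124/125 m = 0.9920 m

T_s = v_R/a_R = (3/10)/(1/2) = 0.6000 s
robot in T_r: 0.3000·0.0400 = 0.0120 m
robot covers 0.3000·0.6000 − ½·0.5000·0.6000² = 0.0900 m while stopping
human closes 1.0000·0.6400 = 0.6400 m
residual clearance needed = 0.1500+0.0600+0.0400 = 0.2500 m
S_min ≈ 0.0120+0.0900+0.6400+0.2500  ⇒  S_min = 124/125 m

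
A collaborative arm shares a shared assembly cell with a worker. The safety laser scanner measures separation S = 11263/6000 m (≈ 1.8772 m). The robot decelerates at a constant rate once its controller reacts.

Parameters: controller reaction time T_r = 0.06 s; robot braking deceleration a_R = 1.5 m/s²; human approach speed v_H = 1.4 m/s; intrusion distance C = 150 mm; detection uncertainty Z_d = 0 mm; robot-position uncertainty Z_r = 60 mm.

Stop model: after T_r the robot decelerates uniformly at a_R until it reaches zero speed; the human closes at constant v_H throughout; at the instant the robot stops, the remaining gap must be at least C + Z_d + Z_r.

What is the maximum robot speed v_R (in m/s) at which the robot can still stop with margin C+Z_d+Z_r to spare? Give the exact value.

quadratic (1/3)·v² + (149/150)·v + (-9499/6000) = 0
  disc = (149/150)² − 4·(1/3)·(-9499/6000) = 1936/625 ; √disc = 44/25
  v_R = (−(149/150) + 44/25) / (2·(1/3)) = 23/20 m/s
check:
T_s = v_R/a_R = (23/20)/(3/2) = 0.7667 s
robot in T_r: 1.1500·0.0600 = 0.0690 m
braking distance = 1.1500²/(2·1.5000) = 0.4408 m
person approaches 1.4000·(0.0600+0.7667) = 1.1573 m
margins: 0.1500+0.0000+0.0600 = 0.2100 m
sum ≈ 0.0690+0.4408+1.1573+0.2100 ≈ 1.8772 m = S ✓

v_R_max = 23/20 m/s = 1.1500 m/s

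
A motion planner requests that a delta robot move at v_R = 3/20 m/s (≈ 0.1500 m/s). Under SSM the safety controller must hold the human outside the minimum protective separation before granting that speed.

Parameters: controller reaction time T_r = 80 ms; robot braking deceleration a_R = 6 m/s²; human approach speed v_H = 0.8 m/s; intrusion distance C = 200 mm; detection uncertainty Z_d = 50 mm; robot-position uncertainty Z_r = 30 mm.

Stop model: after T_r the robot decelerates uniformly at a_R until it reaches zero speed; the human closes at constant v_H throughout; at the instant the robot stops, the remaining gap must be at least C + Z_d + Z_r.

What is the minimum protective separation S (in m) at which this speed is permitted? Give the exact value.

T_s = v_R/a_R = (3/20)/6 = 0.0250 s
reaction-phase robot travel = 0.1500·0.0800 = 0.0120 m
robot under decel: 0.1500²/(2·6.0000) = 0.0019 m
human over T_r+T_s: 0.8000·(0.0800+0.0250) = 0.0840 m
C+Z_d+Z_r = 0.2000+0.0500+0.0300 = 0.2800 m
S_min ≈ 0.0120+0.0019+0.0840+0.2800  ⇒  S_min = 3023/8000 m

S_min = 3023/8000 m = 0.3779 m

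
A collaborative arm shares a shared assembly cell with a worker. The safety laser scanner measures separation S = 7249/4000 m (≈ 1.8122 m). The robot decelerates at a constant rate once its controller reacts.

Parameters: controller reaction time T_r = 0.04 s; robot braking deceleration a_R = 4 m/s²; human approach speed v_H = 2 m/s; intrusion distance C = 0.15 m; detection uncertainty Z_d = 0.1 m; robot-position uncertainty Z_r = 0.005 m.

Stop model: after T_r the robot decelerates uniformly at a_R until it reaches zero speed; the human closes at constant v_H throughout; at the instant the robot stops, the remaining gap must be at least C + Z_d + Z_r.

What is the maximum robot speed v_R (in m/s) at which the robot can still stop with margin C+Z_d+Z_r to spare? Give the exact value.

v_R_max = 19/10 m/s = 1.9000 m/s

collect terms ⇒ (1/8)·v_R² + (27/50)·v_R + (-5909/4000) = 0
  disc = (27/50)² − 4·(1/8)·(-5909/4000) = 41209/40000 ; √disc = 203/200
  v_R = (−(27/50) + 203/200) / (2·(1/8)) = 19/10 m/s
check:
stop time T_s = (19/10)/4 = 0.4750 s
reaction-phase robot travel = 1.9000·0.0400 = 0.0760 m
braking distance = 1.9000²/(2·4.0000) = 0.4512 m
human closes 2.0000·0.5150 = 1.0300 m
C+Z_d+Z_r = 0.1500+0.1000+0.0050 = 0.2550 m
sum ≈ 0.0760+0.4512+1.0300+0.2550 ≈ 1.8122 m = S ✓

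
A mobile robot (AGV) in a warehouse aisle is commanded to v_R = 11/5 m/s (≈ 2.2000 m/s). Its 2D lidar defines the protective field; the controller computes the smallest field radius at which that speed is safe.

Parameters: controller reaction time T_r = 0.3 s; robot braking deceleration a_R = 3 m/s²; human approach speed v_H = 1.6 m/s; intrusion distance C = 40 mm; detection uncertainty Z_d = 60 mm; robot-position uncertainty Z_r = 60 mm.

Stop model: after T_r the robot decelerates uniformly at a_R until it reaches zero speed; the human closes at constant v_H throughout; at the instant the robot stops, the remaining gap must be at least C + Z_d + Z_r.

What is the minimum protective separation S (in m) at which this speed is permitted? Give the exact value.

T_s = v_R/a_R = (11/5)/3 = 0.7333 s
robot in T_r: 2.2000·0.3000 = 0.6600 m
robot covers 2.2000·0.7333 − ½·3.0000·0.7333² = 0.8067 m while stopping
person approaches 1.6000·(0.3000+0.7333) = 1.6533 m
residual clearance needed = 0.0400+0.0600+0.0600 = 0.1600 m
S_min ≈ 0.6600+0.8067+1.6533+0.1600  ⇒  S_min = 82/25 m

S_min = 82/25 m = 3.2800 m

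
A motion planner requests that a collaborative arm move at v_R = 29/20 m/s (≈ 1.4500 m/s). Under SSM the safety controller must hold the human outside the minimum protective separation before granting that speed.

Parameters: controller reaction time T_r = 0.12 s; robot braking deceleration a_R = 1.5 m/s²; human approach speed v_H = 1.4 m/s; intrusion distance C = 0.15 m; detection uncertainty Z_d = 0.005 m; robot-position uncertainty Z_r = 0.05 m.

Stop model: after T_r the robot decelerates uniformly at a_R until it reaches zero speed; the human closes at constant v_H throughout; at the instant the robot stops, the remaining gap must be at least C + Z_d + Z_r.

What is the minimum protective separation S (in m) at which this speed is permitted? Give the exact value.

stop time T_s = (29/20)/(3/2) = 0.9667 s
robot in T_r: 1.4500·0.1200 = 0.1740 m
robot covers 1.4500·0.9667 − ½·1.5000·0.9667² = 0.7008 m while stopping
human over T_r+T_s: 1.4000·(0.1200+0.9667) = 1.5213 m
C+Z_d+Z_r = 0.1500+0.0050+0.0500 = 0.2050 m
S_min ≈ 0.1740+0.7008+1.5213+0.2050  ⇒  S_min = 15607/6000 m

S_min = 15607/6000 m = 2.6012 m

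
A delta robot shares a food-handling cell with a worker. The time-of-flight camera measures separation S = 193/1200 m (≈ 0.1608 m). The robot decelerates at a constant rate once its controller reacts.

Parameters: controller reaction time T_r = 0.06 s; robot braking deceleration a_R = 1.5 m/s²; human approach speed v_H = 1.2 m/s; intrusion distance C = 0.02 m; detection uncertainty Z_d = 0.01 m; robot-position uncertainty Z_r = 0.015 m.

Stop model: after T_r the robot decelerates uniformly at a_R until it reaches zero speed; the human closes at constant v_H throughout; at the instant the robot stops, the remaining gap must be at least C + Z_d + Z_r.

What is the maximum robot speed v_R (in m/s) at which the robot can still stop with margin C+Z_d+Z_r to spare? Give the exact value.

at the boundary: (1/3)·v² + (43/50)·v + (-263/6000) = 0
  disc = (43/50)² − 4·(1/3)·(-263/6000) = 4489/5625 ; √disc = 67/75
  v_R = (−(43/50) + 67/75) / (2·(1/3)) = 1/20 m/s
check:
stop time T_s = (1/20)/(3/2) = 0.0333 s
robot covers v_R·T_r = 0.0500·0.0600 = 0.0030 m before braking
braking distance = 0.0500²/(2·1.5000) = 0.0008 m
human closes 1.2000·0.0933 = 0.1120 m
C+Z_d+Z_r = 0.0200+0.0100+0.0150 = 0.0450 m
sum ≈ 0.0030+0.0008+0.1120+0.0450 ≈ 0.1608 m = S ✓

v_R_max = 1/20 m/s = 0.0500 m/s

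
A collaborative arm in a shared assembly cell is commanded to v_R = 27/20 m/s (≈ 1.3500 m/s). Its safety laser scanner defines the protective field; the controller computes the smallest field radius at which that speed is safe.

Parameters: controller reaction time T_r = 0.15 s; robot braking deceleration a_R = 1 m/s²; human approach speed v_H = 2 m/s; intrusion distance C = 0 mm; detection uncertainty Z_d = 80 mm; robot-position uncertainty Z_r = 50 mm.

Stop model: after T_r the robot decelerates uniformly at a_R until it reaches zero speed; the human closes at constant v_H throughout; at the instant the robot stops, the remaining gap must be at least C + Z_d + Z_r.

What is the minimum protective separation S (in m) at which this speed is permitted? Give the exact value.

stop time T_s = (27/20)/1 = 1.3500 s
robot in T_r: 1.3500·0.1500 = 0.2025 m
robot under decel: 1.3500²/(2·1.0000) = 0.9113 m
human closes 2.0000·1.5000 = 3.0000 m
C+Z_d+Z_r = 0.0000+0.0800+0.0500 = 0.1300 m
S_min ≈ 0.2025+0.9113+3.0000+0.1300  ⇒  S_min = 679/160 m

S_min = 679/160 m = 4.2438 m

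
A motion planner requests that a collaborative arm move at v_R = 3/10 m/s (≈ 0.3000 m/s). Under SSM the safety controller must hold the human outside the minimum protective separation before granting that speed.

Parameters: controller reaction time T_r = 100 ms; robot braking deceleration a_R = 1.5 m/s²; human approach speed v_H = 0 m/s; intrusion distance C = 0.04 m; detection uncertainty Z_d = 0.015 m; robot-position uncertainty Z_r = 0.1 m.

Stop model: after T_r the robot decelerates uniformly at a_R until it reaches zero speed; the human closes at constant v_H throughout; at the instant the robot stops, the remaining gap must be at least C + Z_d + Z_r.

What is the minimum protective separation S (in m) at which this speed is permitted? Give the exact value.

T_s = v_R/a_R = (3/10)/(3/2) = 0.2000 s
reaction-phase robot travel = 0.3000·0.1000 = 0.0300 m
robot covers 0.3000·0.2000 − ½·1.5000·0.2000² = 0.0300 m while stopping
human closes 0.0000·0.3000 = 0.0000 m
C+Z_d+Z_r = 0.0400+0.0150+0.1000 = 0.1550 m
S_min ≈ 0.0300+0.0300+0.0000+0.1550  ⇒  S_min = 43/200 m

S_min = 43/200 m = 0.2150 m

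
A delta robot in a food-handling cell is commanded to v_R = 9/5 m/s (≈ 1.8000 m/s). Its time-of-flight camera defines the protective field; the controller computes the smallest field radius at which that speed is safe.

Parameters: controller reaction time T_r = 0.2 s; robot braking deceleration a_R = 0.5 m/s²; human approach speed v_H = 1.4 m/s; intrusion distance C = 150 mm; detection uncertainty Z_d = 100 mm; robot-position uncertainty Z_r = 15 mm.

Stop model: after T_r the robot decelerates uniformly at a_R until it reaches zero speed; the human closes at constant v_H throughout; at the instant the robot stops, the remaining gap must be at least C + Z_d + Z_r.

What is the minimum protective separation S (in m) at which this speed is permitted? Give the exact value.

S_min = 1837/200 m = 9.1850 m

braking lasts T_s = (9/5)/(1/2) = 3.6000 s
robot covers v_R·T_r = 1.8000·0.2000 = 0.3600 m before braking
braking distance = 1.8000²/(2·0.5000) = 3.2400 m
human closes 1.4000·3.8000 = 5.3200 m
residual clearance needed = 0.1500+0.1000+0.0150 = 0.2650 m
S_min ≈ 0.3600+3.2400+5.3200+0.2650  ⇒  S_min = 1837/200 m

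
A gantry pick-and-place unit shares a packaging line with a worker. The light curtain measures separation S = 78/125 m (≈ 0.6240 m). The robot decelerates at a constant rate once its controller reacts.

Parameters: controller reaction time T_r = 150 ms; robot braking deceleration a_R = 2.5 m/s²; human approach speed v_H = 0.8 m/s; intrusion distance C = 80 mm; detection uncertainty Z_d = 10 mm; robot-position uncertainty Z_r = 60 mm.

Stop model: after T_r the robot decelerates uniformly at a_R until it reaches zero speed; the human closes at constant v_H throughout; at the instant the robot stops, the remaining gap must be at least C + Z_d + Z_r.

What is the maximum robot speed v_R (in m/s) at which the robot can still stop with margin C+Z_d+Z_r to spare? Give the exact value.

v_R_max = 3/5 m/s = 0.6000 m/s

quadratic (1/5)·v² + (47/100)·v + (-177/500) = 0
  disc = (47/100)² − 4·(1/5)·(-177/500) = 5041/10000 ; √disc = 71/100
  v_R = (−(47/100) + 71/100) / (2·(1/5)) = 3/5 m/s
check:
braking lasts T_s = (3/5)/(5/2) = 0.2400 s
reaction-phase robot travel = 0.6000·0.1500 = 0.0900 m
robot under decel: 0.6000²/(2·2.5000) = 0.0720 m
human over T_r+T_s: 0.8000·(0.1500+0.2400) = 0.3120 m
residual clearance needed = 0.0800+0.0100+0.0600 = 0.1500 m
sum ≈ 0.0900+0.0720+0.3120+0.1500 ≈ 0.6240 m = S ✓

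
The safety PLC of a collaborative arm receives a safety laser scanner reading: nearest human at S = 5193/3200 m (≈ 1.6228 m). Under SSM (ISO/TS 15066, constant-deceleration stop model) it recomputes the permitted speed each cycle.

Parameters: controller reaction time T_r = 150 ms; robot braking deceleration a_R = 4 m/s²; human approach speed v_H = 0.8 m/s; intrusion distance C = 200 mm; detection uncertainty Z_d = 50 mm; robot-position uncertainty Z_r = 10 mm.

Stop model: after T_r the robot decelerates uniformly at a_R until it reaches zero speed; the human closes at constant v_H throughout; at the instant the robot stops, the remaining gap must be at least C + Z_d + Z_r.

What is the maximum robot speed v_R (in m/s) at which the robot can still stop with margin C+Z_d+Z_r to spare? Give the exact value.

v_R_max = 41/20 m/s = 2.0500 m/s

collect terms ⇒ (1/8)·v_R² + (7/20)·v_R + (-3977/3200) = 0
  disc = (7/20)² − 4·(1/8)·(-3977/3200) = 4761/6400 ; √disc = 69/80
  v_R = (−(7/20) + 69/80) / (2·(1/8)) = 41/20 m/s
check:
T_s = v_R/a_R = (41/20)/4 = 0.5125 s
robot covers v_R·T_r = 2.0500·0.1500 = 0.3075 m before braking
robot under decel: 2.0500²/(2·4.0000) = 0.5253 m
human over T_r+T_s: 0.8000·(0.1500+0.5125) = 0.5300 m
residual clearance needed = 0.2000+0.0500+0.0100 = 0.2600 m
sum ≈ 0.3075+0.5253+0.5300+0.2600 ≈ 1.6228 m = S ✓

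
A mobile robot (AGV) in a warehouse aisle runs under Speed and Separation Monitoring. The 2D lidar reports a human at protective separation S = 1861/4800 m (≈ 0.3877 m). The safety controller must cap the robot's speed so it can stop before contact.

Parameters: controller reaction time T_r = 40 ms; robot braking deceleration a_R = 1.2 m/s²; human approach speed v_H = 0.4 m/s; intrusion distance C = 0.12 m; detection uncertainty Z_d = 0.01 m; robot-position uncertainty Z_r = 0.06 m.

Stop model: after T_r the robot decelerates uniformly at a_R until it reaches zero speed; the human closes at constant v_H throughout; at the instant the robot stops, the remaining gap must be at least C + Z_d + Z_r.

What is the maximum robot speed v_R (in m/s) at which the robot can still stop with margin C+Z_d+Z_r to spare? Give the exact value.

v_R_max = 7/20 m/s = 0.3500 m/s

collect terms ⇒ (5/12)·v_R² + (28/75)·v_R + (-4361/24000) = 0
  disc = (28/75)² − 4·(5/12)·(-4361/24000) = 17689/40000 ; √disc = 133/200
  v_R = (−(28/75) + 133/200) / (2·(5/12)) = 7/20 m/s
check:
braking lasts T_s = (7/20)/(6/5) = 0.2917 s
robot covers v_R·T_r = 0.3500·0.0400 = 0.0140 m before braking
braking distance = 0.3500²/(2·1.2000) = 0.0510 m
human closes 0.4000·0.3317 = 0.1327 m
margins: 0.1200+0.0100+0.0600 = 0.1900 m
sum ≈ 0.0140+0.0510+0.1327+0.1900 ≈ 0.3877 m = S ✓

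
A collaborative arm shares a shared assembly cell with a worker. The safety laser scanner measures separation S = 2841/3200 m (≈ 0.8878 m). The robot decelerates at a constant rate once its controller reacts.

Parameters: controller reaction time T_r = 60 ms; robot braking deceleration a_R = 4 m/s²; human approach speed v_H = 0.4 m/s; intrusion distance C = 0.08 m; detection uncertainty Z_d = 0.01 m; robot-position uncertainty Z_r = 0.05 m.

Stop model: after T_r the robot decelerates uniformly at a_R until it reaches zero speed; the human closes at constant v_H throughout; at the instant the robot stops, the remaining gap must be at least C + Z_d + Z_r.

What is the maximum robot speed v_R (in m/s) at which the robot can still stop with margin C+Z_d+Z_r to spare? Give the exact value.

v_R_max = 37/20 m/s = 1.8500 m/s

at the boundary: (1/8)·v² + (4/25)·v + (-11581/16000) = 0
  disc = (4/25)² − 4·(1/8)·(-11581/16000) = 62001/160000 ; √disc = 249/400
  v_R = (−(4/25) + 249/400) / (2·(1/8)) = 37/20 m/s
check:
stop time T_s = (37/20)/4 = 0.4625 s
reaction-phase robot travel = 1.8500·0.0600 = 0.1110 m
robot covers 1.8500·0.4625 − ½·4.0000·0.4625² = 0.4278 m while stopping
human closes 0.4000·0.5225 = 0.2090 m
residual clearance needed = 0.0800+0.0100+0.0500 = 0.1400 m
sum ≈ 0.1110+0.4278+0.2090+0.1400 ≈ 0.8878 m = S ✓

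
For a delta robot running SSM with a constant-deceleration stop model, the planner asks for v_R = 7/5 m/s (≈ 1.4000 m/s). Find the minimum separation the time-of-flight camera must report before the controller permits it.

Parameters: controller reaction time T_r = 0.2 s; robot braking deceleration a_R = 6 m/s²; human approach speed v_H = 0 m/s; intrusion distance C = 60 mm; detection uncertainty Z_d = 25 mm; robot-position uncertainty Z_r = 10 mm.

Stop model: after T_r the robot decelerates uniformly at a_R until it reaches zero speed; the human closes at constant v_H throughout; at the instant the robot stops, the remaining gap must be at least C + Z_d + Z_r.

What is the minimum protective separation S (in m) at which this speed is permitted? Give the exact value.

S_min = 323/600 m = 0.5383 m

braking lasts T_s = (7/5)/6 = 0.2333 s
robot in T_r: 1.4000·0.2000 = 0.2800 m
braking distance = 1.4000²/(2·6.0000) = 0.1633 m
human over T_r+T_s: 0.0000·(0.2000+0.2333) = 0.0000 m
C+Z_d+Z_r = 0.0600+0.0250+0.0100 = 0.0950 m
S_min ≈ 0.2800+0.1633+0.0000+0.0950  ⇒  S_min = 323/600 m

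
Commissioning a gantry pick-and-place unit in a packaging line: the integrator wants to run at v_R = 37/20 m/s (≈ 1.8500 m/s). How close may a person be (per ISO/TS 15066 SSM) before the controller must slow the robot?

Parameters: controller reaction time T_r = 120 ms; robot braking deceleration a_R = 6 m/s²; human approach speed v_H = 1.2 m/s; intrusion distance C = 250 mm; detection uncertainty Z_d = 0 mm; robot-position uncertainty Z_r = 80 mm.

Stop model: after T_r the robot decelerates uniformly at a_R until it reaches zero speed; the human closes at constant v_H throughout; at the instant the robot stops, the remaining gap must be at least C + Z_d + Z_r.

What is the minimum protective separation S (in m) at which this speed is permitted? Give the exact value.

T_s = v_R/a_R = (37/20)/6 = 0.3083 s
reaction-phase robot travel = 1.8500·0.1200 = 0.2220 m
robot covers 1.8500·0.3083 − ½·6.0000·0.3083² = 0.2852 m while stopping
person approaches 1.2000·(0.1200+0.3083) = 0.5140 m
residual clearance needed = 0.2500+0.0000+0.0800 = 0.3300 m
S_min ≈ 0.2220+0.2852+0.5140+0.3300  ⇒  S_min = 32429/24000 m

S_min = 32429/24000 m = 1.3512 m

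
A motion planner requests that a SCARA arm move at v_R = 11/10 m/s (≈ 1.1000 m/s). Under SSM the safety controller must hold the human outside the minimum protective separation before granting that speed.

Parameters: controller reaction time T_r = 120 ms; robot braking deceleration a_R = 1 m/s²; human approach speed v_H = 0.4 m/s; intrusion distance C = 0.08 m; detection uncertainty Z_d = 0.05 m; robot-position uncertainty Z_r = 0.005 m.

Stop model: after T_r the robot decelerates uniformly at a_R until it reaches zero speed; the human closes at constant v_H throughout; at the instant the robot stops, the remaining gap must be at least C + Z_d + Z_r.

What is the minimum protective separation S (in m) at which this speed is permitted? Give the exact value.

braking lasts T_s = (11/10)/1 = 1.1000 s
robot covers v_R·T_r = 1.1000·0.1200 = 0.1320 m before braking
braking distance = 1.1000²/(2·1.0000) = 0.6050 m
human over T_r+T_s: 0.4000·(0.1200+1.1000) = 0.4880 m
residual clearance needed = 0.0800+0.0500+0.0050 = 0.1350 m
S_min ≈ 0.1320+0.6050+0.4880+0.1350  ⇒  S_min = 34/25 m

S_min = 34/25 m = 1.3600 m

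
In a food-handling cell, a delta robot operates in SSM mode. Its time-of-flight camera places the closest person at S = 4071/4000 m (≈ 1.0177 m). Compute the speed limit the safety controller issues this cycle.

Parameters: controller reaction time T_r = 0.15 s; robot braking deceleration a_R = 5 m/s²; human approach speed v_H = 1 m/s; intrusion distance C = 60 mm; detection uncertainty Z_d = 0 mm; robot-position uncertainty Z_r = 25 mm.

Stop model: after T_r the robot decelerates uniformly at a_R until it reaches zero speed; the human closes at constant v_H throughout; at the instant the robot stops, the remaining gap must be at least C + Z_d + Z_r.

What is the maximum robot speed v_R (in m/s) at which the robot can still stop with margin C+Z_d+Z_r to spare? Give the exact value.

quadratic (1/10)·v² + (7/20)·v + (-3131/4000) = 0
  disc = (7/20)² − 4·(1/10)·(-3131/4000) = 1089/2500 ; √disc = 33/50
  v_R = (−(7/20) + 33/50) / (2·(1/10)) = 31/20 m/s
check:
T_s = v_R/a_R = (31/20)/5 = 0.3100 s
robot covers v_R·T_r = 1.5500·0.1500 = 0.2325 m before braking
robot covers 1.5500·0.3100 − ½·5.0000·0.3100² = 0.2402 m while stopping
person approaches 1.0000·(0.1500+0.3100) = 0.4600 m
C+Z_d+Z_r = 0.0600+0.0000+0.0250 = 0.0850 m
sum ≈ 0.2325+0.2402+0.4600+0.0850 ≈ 1.0177 m = S ✓

v_R_max = 31/20 m/s = 1.5500 m/s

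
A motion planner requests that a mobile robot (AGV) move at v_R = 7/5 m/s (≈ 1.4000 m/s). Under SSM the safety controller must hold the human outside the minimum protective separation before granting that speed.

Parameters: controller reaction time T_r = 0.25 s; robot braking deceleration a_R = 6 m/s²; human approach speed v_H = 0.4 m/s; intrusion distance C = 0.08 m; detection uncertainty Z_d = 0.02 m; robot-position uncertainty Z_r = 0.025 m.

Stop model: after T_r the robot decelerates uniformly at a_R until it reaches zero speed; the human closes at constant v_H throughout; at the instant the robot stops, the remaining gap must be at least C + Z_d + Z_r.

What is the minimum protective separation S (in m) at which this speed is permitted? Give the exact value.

S_min = 499/600 m = 0.8317 m

stop time T_s = (7/5)/6 = 0.2333 s
robot in T_r: 1.4000·0.2500 = 0.3500 m
braking distance = 1.4000²/(2·6.0000) = 0.1633 m
person approaches 0.4000·(0.2500+0.2333) = 0.1933 m
residual clearance needed = 0.0800+0.0200+0.0250 = 0.1250 m
S_min ≈ 0.3500+0.1633+0.1933+0.1250  ⇒  S_min = 499/600 m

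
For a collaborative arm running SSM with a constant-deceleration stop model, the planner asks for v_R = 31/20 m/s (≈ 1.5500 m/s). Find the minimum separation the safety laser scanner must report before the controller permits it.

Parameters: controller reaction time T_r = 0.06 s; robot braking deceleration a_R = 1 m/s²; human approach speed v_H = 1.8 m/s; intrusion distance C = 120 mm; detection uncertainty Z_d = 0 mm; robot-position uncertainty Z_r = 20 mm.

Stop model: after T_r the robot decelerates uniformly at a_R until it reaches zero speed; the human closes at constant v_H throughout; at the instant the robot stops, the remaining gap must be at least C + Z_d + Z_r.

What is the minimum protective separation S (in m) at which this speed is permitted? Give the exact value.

braking lasts T_s = (31/20)/1 = 1.5500 s
robot in T_r: 1.5500·0.0600 = 0.0930 m
braking distance = 1.5500²/(2·1.0000) = 1.2012 m
human over T_r+T_s: 1.8000·(0.0600+1.5500) = 2.8980 m
margins: 0.1200+0.0000+0.0200 = 0.1400 m
S_min ≈ 0.0930+1.2012+2.8980+0.1400  ⇒  S_min = 17329/4000 m

S_min = 17329/4000 m = 4.3323 m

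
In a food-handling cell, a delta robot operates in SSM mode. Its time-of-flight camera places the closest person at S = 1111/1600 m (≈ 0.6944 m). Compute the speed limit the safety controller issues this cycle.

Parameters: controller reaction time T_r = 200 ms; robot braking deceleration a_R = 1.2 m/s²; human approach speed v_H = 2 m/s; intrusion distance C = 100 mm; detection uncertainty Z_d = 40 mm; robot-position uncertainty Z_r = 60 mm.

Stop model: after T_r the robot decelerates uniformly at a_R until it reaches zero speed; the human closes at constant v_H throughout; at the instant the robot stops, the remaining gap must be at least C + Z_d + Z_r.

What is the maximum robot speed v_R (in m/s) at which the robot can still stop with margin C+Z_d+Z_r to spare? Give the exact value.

at the boundary: (5/12)·v² + (28/15)·v + (-151/1600) = 0
  disc = (28/15)² − 4·(5/12)·(-151/1600) = 52441/14400 ; √disc = 229/120
  v_R = (−(28/15) + 229/120) / (2·(5/12)) = 1/20 m/s
check:
T_s = v_R/a_R = (1/20)/(6/5) = 0.0417 s
robot in T_r: 0.0500·0.2000 = 0.0100 m
braking distance = 0.0500²/(2·1.2000) = 0.0010 m
human over T_r+T_s: 2.0000·(0.2000+0.0417) = 0.4833 m
residual clearance needed = 0.1000+0.0400+0.0600 = 0.2000 m
sum ≈ 0.0100+0.0010+0.4833+0.2000 ≈ 0.6944 m = S ✓

v_R_max = 1/20 m/s = 0.0500 m/s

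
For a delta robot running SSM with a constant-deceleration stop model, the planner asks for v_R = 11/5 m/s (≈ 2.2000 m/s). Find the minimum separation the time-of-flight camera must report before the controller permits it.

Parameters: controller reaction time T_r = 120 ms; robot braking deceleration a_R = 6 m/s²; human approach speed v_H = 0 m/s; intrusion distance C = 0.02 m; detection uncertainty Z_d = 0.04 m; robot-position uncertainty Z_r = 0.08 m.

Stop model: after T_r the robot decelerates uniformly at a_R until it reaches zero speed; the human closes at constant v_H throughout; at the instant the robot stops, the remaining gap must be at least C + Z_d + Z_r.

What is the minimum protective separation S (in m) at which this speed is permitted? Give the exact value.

stop time T_s = (11/5)/6 = 0.3667 s
robot in T_r: 2.2000·0.1200 = 0.2640 m
robot covers 2.2000·0.3667 − ½·6.0000·0.3667² = 0.4033 m while stopping
human over T_r+T_s: 0.0000·(0.1200+0.3667) = 0.0000 m
margins: 0.0200+0.0400+0.0800 = 0.1400 m
S_min ≈ 0.2640+0.4033+0.0000+0.1400  ⇒  S_min = 1211/1500 m

S_min = 1211/1500 m = 0.8073 m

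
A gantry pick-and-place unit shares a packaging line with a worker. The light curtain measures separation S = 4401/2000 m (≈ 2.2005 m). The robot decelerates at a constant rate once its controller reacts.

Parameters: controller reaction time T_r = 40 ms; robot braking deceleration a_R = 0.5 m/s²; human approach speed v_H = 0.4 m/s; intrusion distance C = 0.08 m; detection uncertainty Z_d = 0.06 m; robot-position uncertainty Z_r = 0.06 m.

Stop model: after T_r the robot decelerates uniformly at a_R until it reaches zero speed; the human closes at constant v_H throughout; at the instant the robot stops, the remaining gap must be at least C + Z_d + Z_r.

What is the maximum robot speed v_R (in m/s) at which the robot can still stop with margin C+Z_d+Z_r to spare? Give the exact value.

collect terms ⇒ (1)·v_R² + (21/25)·v_R + (-3969/2000) = 0
  disc = (21/25)² − 4·(1)·(-3969/2000) = 21609/2500 ; √disc = 147/50
  v_R = (−(21/25) + 147/50) / (2·(1)) = 21/20 m/s
check:
stop time T_s = (21/20)/(1/2) = 2.1000 s
robot in T_r: 1.0500·0.0400 = 0.0420 m
robot covers 1.0500·2.1000 − ½·0.5000·2.1000² = 1.1025 m while stopping
human over T_r+T_s: 0.4000·(0.0400+2.1000) = 0.8560 m
residual clearance needed = 0.0800+0.0600+0.0600 = 0.2000 m
sum ≈ 0.0420+1.1025+0.8560+0.2000 ≈ 2.2005 m = S ✓

v_R_max = 21/20 m/s = 1.0500 m/s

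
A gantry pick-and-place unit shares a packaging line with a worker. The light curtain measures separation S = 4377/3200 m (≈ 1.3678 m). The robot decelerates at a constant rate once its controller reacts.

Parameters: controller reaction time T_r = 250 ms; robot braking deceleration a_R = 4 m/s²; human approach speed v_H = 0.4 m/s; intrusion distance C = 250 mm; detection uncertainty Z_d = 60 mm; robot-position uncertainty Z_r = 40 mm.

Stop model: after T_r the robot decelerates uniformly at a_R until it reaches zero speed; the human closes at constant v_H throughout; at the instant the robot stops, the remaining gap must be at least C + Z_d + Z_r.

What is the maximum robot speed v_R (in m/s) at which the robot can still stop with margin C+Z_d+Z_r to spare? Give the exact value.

v_R_max = 33/20 m/s = 1.6500 m/s

at the boundary: (1/8)·v² + (7/20)·v + (-2937/3200) = 0
  disc = (7/20)² − 4·(1/8)·(-2937/3200) = 3721/6400 ; √disc = 61/80
  v_R = (−(7/20) + 61/80) / (2·(1/8)) = 33/20 m/s
check:
T_s = v_R/a_R = (33/20)/4 = 0.4125 s
robot covers v_R·T_r = 1.6500·0.2500 = 0.4125 m before braking
robot covers 1.6500·0.4125 − ½·4.0000·0.4125² = 0.3403 m while stopping
human over T_r+T_s: 0.4000·(0.2500+0.4125) = 0.2650 m
margins: 0.2500+0.0600+0.0400 = 0.3500 m
sum ≈ 0.4125+0.3403+0.2650+0.3500 ≈ 1.3678 m = S ✓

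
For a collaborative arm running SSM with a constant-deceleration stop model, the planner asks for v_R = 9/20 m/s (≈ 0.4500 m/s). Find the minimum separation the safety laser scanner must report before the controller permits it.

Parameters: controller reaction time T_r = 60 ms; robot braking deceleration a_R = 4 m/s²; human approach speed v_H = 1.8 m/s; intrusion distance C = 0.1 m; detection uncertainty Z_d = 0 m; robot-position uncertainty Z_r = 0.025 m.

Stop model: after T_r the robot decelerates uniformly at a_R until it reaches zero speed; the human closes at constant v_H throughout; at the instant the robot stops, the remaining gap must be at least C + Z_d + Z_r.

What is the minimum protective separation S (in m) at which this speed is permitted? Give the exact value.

S_min = 1561/3200 m = 0.4878 m

stop time T_s = (9/20)/4 = 0.1125 s
reaction-phase robot travel = 0.4500·0.0600 = 0.0270 m
braking distance = 0.4500²/(2·4.0000) = 0.0253 m
human closes 1.8000·0.1725 = 0.3105 m
C+Z_d+Z_r = 0.1000+0.0000+0.0250 = 0.1250 m
S_min ≈ 0.0270+0.0253+0.3105+0.1250  ⇒  S_min = 1561/3200 m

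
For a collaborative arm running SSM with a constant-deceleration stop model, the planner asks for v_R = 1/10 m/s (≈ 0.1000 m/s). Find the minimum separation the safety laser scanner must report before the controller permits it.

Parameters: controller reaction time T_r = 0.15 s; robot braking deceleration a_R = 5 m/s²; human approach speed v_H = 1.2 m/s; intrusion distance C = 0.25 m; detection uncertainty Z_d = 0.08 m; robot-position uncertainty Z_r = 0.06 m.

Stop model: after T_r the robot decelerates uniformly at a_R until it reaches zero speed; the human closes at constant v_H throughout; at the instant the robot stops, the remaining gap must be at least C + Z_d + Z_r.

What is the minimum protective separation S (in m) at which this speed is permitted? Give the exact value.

S_min = 61/100 m = 0.6100 m

stop time T_s = (1/10)/5 = 0.0200 s
robot covers v_R·T_r = 0.1000·0.1500 = 0.0150 m before braking
braking distance = 0.1000²/(2·5.0000) = 0.0010 m
human over T_r+T_s: 1.2000·(0.1500+0.0200) = 0.2040 m
C+Z_d+Z_r = 0.2500+0.0800+0.0600 = 0.3900 m
S_min ≈ 0.0150+0.0010+0.2040+0.3900  ⇒  S_min = 61/100 m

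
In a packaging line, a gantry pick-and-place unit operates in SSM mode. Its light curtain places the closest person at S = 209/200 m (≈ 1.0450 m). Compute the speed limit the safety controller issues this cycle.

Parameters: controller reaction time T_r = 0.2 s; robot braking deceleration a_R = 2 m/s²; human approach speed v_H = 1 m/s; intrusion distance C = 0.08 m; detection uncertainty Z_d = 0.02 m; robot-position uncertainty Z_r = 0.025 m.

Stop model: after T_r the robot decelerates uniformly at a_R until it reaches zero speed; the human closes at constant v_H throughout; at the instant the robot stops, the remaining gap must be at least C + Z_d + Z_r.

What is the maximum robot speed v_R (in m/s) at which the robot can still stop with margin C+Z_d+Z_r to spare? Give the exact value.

v_R_max = 4/5 m/s = 0.8000 m/s

collect terms ⇒ (1/4)·v_R² + (7/10)·v_R + (-18/25) = 0
  disc = (7/10)² − 4·(1/4)·(-18/25) = 121/100 ; √disc = 11/10
  v_R = (−(7/10) + 11/10) / (2·(1/4)) = 4/5 m/s
check:
braking lasts T_s = (4/5)/2 = 0.4000 s
robot covers v_R·T_r = 0.8000·0.2000 = 0.1600 m before braking
robot under decel: 0.8000²/(2·2.0000) = 0.1600 m
human over T_r+T_s: 1.0000·(0.2000+0.4000) = 0.6000 m
C+Z_d+Z_r = 0.0800+0.0200+0.0250 = 0.1250 m
sum ≈ 0.1600+0.1600+0.6000+0.1250 ≈ 1.0450 m = S ✓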